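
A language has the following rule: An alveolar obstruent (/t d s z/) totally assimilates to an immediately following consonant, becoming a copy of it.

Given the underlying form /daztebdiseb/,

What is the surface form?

/z/ before /t/ → [t] (total assimilation)

[dattebdiseb]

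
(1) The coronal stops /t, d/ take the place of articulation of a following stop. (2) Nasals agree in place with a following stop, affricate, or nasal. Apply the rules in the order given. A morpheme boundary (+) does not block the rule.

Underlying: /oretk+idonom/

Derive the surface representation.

Rule 1: /t/ before /k/ (velar) → [k]
After rule 1: orekk+idonom
Rule 2: no segment meets the rule's conditions; no change.

[orekk+idonom]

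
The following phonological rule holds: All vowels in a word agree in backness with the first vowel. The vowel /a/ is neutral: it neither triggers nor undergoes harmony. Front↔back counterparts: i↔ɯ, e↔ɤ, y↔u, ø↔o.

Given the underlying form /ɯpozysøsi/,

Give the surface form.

/y/ harmonizes with /ɯ/ ([+back]) → [u]
/ø/ harmonizes with /ɯ/ ([+back]) → [o]
/i/ harmonizes with /ɯ/ ([+back]) → [ɯ]

[ɯpozusosɯ]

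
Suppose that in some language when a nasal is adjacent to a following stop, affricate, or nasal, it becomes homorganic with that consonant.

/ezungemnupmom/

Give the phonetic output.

/n/ before /g/ (velar) → [ŋ]
/m/ before /n/ (alveolar) → [n]

[ezuŋgennupmom]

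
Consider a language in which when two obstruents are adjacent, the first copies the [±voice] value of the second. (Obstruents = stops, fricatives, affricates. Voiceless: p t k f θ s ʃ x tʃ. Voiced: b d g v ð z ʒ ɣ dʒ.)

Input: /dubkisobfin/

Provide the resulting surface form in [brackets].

[dupkisopfin]

/b/ before /k/ (voiceless) → [p]
/b/ before /f/ (voiceless) → [p]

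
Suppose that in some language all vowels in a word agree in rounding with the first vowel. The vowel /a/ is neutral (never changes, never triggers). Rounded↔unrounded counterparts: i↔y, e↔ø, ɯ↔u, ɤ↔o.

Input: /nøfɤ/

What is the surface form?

/ɤ/ harmonizes with /ø/ ([+round]) → [o]

[nøfo]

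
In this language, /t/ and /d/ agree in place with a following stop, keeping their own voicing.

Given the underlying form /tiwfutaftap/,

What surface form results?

[tiwfutaftap]

no segment meets the rule's conditions; no change.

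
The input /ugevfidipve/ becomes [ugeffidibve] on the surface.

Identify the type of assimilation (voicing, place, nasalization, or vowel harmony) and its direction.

voicing assimilation, regressive

/v/→[f] /p/→[b].
Each target copies a feature from the following segment, so the direction is regressive.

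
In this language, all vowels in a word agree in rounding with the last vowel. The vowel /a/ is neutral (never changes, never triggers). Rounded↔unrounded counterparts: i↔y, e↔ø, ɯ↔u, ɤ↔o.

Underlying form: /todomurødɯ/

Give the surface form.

/o/ harmonizes with /ɯ/ ([-round]) → [ɤ]
/o/ harmonizes with /ɯ/ ([-round]) → [ɤ]
/u/ harmonizes with /ɯ/ ([-round]) → [ɯ]
/ø/ harmonizes with /ɯ/ ([-round]) → [e]

[tɤdɤmɯredɯ]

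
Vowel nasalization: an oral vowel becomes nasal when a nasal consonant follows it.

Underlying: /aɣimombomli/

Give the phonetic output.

[aɣĩmõmbõmli]

/i/ before nasal /m/ → [ĩ]
/o/ before nasal /m/ → [õ]
/o/ before nasal /m/ → [õ]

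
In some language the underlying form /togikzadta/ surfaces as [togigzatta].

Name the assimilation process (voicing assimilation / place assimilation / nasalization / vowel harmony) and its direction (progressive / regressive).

voicing assimilation, regressive

/k/→[g] /d/→[t].
Each target copies a feature from the following segment, so the direction is regressive.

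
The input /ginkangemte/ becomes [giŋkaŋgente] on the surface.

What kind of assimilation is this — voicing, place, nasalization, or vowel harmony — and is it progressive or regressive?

place assimilation, regressive

/n/→[ŋ] /n/→[ŋ] /m/→[n].
Each target copies a feature from the following segment, so the direction is regressive.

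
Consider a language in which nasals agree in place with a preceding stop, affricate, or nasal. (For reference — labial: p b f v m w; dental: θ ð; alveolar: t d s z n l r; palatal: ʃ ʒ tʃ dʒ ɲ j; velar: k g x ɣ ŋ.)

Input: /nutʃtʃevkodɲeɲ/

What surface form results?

[nutʃtʃevkodneɲ]

/ɲ/ after /d/ (alveolar) → [n]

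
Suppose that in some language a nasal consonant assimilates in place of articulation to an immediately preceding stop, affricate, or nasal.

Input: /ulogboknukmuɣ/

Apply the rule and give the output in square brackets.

[ulogbokŋukŋuɣ]

/n/ after /k/ (velar) → [ŋ]
/m/ after /k/ (velar) → [ŋ]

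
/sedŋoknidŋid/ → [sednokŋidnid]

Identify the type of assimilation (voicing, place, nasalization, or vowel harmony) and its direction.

/ŋ/→[n] /n/→[ŋ] /ŋ/→[n].
Each target copies a feature from the preceding segment, so the direction is progressive.

place assimilation, progressive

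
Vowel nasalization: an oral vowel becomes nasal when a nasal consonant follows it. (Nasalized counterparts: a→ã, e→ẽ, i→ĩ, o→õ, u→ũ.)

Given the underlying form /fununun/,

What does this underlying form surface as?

[fũnũnũn]

/u/ before nasal /n/ → [ũ]
/u/ before nasal /n/ → [ũ]
/u/ before nasal /n/ → [ũ]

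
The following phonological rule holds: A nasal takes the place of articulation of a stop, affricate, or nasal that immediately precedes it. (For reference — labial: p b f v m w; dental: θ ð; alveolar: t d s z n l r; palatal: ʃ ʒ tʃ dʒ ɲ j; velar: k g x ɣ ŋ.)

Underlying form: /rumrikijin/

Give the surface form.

no segment meets the rule's conditions; no change.

[rumrikijin]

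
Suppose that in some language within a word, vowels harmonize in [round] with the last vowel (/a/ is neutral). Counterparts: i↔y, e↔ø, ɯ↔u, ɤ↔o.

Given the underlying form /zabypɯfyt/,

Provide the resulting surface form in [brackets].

[zabypufyt]

/ɯ/ harmonizes with /y/ ([+round]) → [u]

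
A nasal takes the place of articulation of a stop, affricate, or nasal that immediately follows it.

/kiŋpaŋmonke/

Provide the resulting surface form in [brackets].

/ŋ/ before /p/ (labial) → [m]
/ŋ/ before /m/ (labial) → [m]
/n/ before /k/ (velar) → [ŋ]

[kimpammoŋke]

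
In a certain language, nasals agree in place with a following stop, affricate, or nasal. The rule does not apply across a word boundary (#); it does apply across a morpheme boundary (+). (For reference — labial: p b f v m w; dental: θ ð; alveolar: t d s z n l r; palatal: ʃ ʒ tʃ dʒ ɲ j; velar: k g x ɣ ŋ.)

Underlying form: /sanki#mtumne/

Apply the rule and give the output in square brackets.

[saŋki#ntunne]

/n/ before /k/ (velar) → [ŋ]
/m/ before /t/ (alveolar) → [n]
/m/ before /n/ (alveolar) → [n]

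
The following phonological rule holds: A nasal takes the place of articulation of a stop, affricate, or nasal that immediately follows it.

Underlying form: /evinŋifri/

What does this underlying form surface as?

[eviŋŋifri]

/n/ before /ŋ/ (velar) → [ŋ]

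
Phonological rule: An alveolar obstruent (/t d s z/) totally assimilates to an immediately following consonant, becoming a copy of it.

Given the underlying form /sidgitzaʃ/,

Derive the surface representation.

/d/ before /g/ → [g] (total assimilation)
/t/ before /z/ → [z] (total assimilation)

[siggizzaʃ]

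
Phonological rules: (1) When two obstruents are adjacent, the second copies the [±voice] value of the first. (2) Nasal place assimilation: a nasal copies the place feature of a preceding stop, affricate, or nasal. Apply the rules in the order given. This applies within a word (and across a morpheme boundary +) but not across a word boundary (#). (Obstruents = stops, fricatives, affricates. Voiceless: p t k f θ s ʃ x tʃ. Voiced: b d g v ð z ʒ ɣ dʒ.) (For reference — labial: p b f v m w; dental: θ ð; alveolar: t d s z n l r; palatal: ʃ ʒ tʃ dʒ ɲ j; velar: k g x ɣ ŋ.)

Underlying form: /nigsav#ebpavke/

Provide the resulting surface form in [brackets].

[nigzav#ebbavge]

Rule 1: /s/ after /g/ (voiced) → [z]
Rule 1: /p/ after /b/ (voiced) → [b]
Rule 1: /k/ after /v/ (voiced) → [g]
After rule 1: nigzav#ebbavge
Rule 2: no segment meets the rule's conditions; no change.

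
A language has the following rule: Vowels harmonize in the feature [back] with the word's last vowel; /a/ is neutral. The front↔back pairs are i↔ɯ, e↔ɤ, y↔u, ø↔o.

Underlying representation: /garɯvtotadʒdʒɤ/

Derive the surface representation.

[garɯvtotadʒdʒɤ]

no segment meets the rule's conditions; no change.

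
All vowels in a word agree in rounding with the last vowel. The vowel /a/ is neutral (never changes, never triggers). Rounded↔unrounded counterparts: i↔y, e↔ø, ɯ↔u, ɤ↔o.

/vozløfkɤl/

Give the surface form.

/o/ harmonizes with /ɤ/ ([-round]) → [ɤ]
/ø/ harmonizes with /ɤ/ ([-round]) → [e]

[vɤzlefkɤl]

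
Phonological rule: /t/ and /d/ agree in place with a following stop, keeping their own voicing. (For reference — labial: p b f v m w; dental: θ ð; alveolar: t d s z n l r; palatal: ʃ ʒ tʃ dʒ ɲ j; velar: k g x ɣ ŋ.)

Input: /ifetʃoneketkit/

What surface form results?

[ifetʃonekekkit]

/t/ before /k/ (velar) → [k]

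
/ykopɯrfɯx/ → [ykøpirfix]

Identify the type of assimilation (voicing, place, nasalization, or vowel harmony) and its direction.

vowel harmony, progressive

/o/→[ø] /ɯ/→[i] /ɯ/→[i].
Vowels agree with the first vowel, so the harmony is progressive.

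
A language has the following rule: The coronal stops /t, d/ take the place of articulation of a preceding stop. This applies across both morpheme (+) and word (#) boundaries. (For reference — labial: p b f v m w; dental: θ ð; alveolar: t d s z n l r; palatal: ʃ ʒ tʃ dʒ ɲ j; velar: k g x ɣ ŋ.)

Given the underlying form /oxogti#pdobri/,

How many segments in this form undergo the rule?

2

/t/ after /g/ (velar) → [k]
/d/ after /p/ (labial) → [b]
2 segments change.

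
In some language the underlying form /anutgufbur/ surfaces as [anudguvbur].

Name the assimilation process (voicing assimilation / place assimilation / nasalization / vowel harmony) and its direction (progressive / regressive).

voicing assimilation, regressive

/t/→[d] /f/→[v].
Each target copies a feature from the following segment, so the direction is regressive.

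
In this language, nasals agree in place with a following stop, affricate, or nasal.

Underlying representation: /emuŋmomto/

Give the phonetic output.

/ŋ/ before /m/ (labial) → [m]
/m/ before /t/ (alveolar) → [n]

[emummonto]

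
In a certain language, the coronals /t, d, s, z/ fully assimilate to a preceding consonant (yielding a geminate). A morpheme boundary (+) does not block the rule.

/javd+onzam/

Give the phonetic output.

[javv+onnam]

/d/ after /v/ → [v] (total assimilation)
/z/ after /n/ → [n] (total assimilation)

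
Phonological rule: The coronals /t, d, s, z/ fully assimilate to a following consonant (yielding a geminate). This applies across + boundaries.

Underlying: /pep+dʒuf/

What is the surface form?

[pep+dʒuf]

no segment meets the rule's conditions; no change.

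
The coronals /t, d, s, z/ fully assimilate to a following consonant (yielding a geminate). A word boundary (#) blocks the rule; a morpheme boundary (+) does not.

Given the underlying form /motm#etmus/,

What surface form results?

/t/ before /m/ → [m] (total assimilation)
/t/ before /m/ → [m] (total assimilation)

[momm#emmus]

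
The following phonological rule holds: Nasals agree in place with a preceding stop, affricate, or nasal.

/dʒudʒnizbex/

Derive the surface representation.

[dʒudʒɲizbex]

/n/ after /dʒ/ (palatal) → [ɲ]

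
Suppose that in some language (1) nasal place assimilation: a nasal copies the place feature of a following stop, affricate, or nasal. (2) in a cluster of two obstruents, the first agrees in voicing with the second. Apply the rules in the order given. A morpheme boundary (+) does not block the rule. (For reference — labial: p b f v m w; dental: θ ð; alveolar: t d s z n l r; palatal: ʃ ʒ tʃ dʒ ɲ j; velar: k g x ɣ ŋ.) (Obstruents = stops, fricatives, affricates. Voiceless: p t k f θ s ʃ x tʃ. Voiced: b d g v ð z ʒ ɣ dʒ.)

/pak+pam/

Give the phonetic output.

[pak+pam]

Rule 1: no segment meets the rule's conditions; no change.
After rule 1: pak+pam
Rule 2: no segment meets the rule's conditions; no change.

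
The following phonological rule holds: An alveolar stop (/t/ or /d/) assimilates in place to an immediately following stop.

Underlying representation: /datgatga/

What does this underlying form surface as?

[dakgakga]

/t/ before /g/ (velar) → [k]
/t/ before /g/ (velar) → [k]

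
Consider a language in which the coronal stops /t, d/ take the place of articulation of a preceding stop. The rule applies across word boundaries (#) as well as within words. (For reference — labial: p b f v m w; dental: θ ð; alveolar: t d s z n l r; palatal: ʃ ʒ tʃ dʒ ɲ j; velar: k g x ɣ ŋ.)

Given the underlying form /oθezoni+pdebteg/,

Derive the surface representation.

/d/ after /p/ (labial) → [b]
/t/ after /b/ (labial) → [p]

[oθezoni+pbebpeg]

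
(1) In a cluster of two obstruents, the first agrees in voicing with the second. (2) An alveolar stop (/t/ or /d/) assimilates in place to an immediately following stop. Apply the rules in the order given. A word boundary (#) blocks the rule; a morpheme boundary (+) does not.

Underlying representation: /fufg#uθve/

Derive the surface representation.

Rule 1: /f/ before /g/ (voiced) → [v]
Rule 1: /θ/ before /v/ (voiced) → [ð]
After rule 1: fuvg#uðve
Rule 2: no segment meets the rule's conditions; no change.

[fuvg#uðve]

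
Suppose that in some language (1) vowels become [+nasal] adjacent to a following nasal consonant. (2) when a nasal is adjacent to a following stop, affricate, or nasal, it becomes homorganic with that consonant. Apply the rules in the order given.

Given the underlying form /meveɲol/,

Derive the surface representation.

[mevẽɲol]

Rule 1: /e/ before nasal /ɲ/ → [ẽ]
After rule 1: mevẽɲol
Rule 2: no segment meets the rule's conditions; no change.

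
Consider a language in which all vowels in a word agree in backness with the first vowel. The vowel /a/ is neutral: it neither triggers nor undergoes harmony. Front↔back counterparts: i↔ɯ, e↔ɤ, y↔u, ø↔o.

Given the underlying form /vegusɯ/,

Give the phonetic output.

/u/ harmonizes with /e/ ([-back]) → [y]
/ɯ/ harmonizes with /e/ ([-back]) → [i]

[vegysi]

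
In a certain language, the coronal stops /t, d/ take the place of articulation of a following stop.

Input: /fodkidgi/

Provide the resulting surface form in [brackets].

/d/ before /k/ (velar) → [g]
/d/ before /g/ (velar) → [g]

[fogkiggi]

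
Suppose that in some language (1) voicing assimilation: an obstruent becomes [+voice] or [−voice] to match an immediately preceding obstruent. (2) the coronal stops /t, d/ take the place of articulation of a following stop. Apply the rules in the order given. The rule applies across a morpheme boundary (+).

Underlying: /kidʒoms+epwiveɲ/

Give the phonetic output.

[kidʒoms+epwiveɲ]

Rule 1: no segment meets the rule's conditions; no change.
After rule 1: kidʒoms+epwiveɲ
Rule 2: no segment meets the rule's conditions; no change.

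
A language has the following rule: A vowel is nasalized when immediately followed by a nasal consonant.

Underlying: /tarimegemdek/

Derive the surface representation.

[tarĩmegẽmdek]

/i/ before nasal /m/ → [ĩ]
/e/ before nasal /m/ → [ẽ]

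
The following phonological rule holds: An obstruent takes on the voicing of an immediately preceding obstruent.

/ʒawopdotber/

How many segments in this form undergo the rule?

/d/ after /p/ (voiceless) → [t]
/b/ after /t/ (voiceless) → [p]
2 segments change.

2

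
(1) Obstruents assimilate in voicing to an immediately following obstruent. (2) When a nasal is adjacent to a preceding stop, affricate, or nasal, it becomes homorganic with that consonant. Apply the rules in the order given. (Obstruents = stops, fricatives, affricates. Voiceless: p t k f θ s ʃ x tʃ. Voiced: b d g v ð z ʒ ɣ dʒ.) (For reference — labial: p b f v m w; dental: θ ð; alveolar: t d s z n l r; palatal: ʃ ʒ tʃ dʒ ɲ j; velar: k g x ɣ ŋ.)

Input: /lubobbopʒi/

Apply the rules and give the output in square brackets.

Rule 1: /p/ before /ʒ/ (voiced) → [b]
After rule 1: lubobbobʒi
Rule 2: no segment meets the rule's conditions; no change.

[lubobbobʒi]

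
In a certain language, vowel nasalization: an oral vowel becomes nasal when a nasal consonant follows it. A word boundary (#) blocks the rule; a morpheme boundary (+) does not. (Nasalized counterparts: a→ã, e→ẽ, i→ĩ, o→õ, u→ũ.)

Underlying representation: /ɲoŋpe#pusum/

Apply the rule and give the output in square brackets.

/o/ before nasal /ŋ/ → [õ]
/u/ before nasal /m/ → [ũ]

[ɲõŋpe#pusũm]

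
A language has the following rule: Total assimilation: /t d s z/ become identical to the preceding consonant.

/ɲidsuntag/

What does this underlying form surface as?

[ɲiddunnag]

/s/ after /d/ → [d] (total assimilation)
/t/ after /n/ → [n] (total assimilation)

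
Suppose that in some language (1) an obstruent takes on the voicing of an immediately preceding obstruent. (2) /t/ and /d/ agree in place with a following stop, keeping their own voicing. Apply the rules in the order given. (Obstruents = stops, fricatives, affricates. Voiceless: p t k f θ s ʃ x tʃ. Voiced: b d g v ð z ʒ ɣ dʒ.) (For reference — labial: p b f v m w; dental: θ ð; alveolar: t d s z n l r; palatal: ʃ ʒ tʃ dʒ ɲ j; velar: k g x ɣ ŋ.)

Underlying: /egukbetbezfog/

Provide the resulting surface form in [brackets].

[egukpeppezvog]

Rule 1: /b/ after /k/ (voiceless) → [p]
Rule 1: /b/ after /t/ (voiceless) → [p]
Rule 1: /f/ after /z/ (voiced) → [v]
After rule 1: egukpetpezvog
Rule 2: /t/ before /p/ (labial) → [p]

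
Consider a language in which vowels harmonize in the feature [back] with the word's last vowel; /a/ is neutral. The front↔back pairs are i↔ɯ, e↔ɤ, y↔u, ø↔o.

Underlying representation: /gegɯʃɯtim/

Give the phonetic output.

/ɯ/ harmonizes with /i/ ([-back]) → [i]
/ɯ/ harmonizes with /i/ ([-back]) → [i]

[gegiʃitim]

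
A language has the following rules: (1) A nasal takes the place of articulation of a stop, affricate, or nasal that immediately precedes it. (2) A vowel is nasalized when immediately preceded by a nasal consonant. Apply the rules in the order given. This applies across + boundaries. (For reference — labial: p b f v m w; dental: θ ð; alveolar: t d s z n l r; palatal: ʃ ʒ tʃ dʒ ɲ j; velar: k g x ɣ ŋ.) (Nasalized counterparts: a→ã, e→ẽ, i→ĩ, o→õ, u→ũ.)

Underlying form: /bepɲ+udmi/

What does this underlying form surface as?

[bepm+ũdnĩ]

Rule 1: /ɲ/ after /p/ (labial) → [m]
Rule 1: /m/ after /d/ (alveolar) → [n]
After rule 1: bepm+udni
Rule 2: /u/ after nasal /m/ → [ũ]
Rule 2: /i/ after nasal /n/ → [ĩ]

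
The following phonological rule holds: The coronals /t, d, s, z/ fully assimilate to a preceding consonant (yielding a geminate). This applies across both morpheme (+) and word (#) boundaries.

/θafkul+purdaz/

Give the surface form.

/d/ after /r/ → [r] (total assimilation)

[θafkul+purraz]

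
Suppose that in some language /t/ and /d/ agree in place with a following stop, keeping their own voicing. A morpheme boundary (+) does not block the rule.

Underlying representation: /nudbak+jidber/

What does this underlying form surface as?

/d/ before /b/ (labial) → [b]
/d/ before /b/ (labial) → [b]

[nubbak+jibber]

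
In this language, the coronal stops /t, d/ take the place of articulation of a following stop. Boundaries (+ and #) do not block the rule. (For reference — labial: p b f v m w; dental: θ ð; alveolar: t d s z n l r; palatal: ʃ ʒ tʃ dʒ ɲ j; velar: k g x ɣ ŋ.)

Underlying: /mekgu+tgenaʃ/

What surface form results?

/t/ before /g/ (velar) → [k]

[mekgu+kgenaʃ]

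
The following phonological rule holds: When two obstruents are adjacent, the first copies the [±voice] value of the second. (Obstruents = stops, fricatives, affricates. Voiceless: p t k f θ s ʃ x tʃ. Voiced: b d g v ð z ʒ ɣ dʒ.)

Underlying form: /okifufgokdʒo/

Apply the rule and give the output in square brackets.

[okifuvgogdʒo]

/f/ before /g/ (voiced) → [v]
/k/ before /dʒ/ (voiced) → [g]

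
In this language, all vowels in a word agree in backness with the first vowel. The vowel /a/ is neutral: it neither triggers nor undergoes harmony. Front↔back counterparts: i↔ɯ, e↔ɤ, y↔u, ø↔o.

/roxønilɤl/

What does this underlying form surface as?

[roxonɯlɤl]

/ø/ harmonizes with /o/ ([+back]) → [o]
/i/ harmonizes with /o/ ([+back]) → [ɯ]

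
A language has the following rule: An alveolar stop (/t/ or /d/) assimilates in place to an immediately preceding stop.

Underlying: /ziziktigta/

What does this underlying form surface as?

[zizikkigka]

/t/ after /k/ (velar) → [k]
/t/ after /g/ (velar) → [k]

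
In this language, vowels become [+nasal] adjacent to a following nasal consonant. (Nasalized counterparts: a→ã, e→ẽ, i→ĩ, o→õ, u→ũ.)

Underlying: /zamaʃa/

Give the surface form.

/a/ before nasal /m/ → [ã]

[zãmaʃa]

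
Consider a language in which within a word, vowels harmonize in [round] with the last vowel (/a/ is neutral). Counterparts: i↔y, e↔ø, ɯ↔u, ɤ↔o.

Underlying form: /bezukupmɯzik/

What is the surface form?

/u/ harmonizes with /i/ ([-round]) → [ɯ]
/u/ harmonizes with /i/ ([-round]) → [ɯ]

[bezɯkɯpmɯzik]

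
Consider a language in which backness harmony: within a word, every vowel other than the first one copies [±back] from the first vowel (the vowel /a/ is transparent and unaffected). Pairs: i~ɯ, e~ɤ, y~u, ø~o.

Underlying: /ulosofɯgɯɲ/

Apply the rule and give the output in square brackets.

[ulosofɯgɯɲ]

no segment meets the rule's conditions; no change.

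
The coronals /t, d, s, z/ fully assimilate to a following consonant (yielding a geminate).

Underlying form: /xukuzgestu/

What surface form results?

/z/ before /g/ → [g] (total assimilation)
/s/ before /t/ → [t] (total assimilation)

[xukuggettu]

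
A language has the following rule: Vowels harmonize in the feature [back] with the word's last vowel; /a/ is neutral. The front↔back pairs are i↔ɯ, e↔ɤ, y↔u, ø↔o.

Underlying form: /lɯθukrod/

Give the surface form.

[lɯθukrod]

no segment meets the rule's conditions; no change.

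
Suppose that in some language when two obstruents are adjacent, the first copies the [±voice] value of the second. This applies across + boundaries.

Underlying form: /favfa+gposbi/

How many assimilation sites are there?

3

/v/ before /f/ (voiceless) → [f]
/g/ before /p/ (voiceless) → [k]
/s/ before /b/ (voiced) → [z]
3 segments change.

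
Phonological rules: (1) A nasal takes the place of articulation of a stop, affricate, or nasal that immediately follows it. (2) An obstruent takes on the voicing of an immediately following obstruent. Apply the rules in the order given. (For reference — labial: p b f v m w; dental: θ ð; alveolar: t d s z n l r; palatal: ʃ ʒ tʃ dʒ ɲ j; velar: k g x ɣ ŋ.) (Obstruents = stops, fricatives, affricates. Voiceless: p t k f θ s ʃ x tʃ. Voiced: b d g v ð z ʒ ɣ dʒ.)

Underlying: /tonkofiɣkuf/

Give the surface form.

Rule 1: /n/ before /k/ (velar) → [ŋ]
After rule 1: toŋkofiɣkuf
Rule 2: /ɣ/ before /k/ (voiceless) → [x]

[toŋkofixkuf]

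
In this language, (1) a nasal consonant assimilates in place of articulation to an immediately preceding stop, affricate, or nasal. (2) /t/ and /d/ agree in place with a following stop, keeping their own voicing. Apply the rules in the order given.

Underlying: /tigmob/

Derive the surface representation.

[tigŋob]

Rule 1: /m/ after /g/ (velar) → [ŋ]
After rule 1: tigŋob
Rule 2: no segment meets the rule's conditions; no change.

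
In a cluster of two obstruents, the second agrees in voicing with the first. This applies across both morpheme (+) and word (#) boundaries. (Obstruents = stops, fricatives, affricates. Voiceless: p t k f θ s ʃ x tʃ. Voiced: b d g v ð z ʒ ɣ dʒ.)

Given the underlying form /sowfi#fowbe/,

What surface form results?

[sowfi#fowbe]

no segment meets the rule's conditions; no change.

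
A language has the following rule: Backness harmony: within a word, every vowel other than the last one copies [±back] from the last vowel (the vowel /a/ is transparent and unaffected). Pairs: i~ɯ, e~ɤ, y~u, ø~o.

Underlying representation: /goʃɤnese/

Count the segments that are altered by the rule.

/o/ harmonizes with /e/ ([-back]) → [ø]
/ɤ/ harmonizes with /e/ ([-back]) → [e]
2 segments change.

2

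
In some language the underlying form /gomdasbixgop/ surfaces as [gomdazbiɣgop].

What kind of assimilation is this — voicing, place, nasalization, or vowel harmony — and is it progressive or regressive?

voicing assimilation, regressive

/s/→[z] /x/→[ɣ].
Each target copies a feature from the following segment, so the direction is regressive.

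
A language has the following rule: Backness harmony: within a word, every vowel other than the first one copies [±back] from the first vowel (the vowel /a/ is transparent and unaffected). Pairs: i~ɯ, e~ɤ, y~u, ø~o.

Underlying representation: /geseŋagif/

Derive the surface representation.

no segment meets the rule's conditions; no change.

[geseŋagif]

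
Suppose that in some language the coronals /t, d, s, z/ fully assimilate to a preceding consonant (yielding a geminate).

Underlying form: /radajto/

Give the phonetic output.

/t/ after /j/ → [j] (total assimilation)

[radajjo]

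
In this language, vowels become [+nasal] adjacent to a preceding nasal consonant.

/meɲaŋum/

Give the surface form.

[mẽɲãŋũm]

/e/ after nasal /m/ → [ẽ]
/a/ after nasal /ɲ/ → [ã]
/u/ after nasal /ŋ/ → [ũ]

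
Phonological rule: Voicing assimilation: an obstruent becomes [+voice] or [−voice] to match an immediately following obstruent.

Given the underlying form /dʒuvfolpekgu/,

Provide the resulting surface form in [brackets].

/v/ before /f/ (voiceless) → [f]
/k/ before /g/ (voiced) → [g]

[dʒuffolpeggu]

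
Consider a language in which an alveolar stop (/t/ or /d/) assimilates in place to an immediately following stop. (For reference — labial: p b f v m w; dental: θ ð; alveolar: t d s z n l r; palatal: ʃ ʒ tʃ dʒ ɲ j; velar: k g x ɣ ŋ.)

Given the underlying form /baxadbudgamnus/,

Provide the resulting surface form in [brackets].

/d/ before /b/ (labial) → [b]
/d/ before /g/ (velar) → [g]

[baxabbuggamnus]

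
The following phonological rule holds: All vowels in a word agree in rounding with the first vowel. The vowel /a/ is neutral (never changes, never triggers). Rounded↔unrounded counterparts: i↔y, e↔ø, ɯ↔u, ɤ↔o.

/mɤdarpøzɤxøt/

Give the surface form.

[mɤdarpezɤxet]

/ø/ harmonizes with /ɤ/ ([-round]) → [e]
/ø/ harmonizes with /ɤ/ ([-round]) → [e]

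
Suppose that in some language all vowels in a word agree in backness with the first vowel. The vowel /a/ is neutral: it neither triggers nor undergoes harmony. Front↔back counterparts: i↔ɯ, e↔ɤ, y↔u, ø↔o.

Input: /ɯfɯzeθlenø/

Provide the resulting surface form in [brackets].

[ɯfɯzɤθlɤno]

/e/ harmonizes with /ɯ/ ([+back]) → [ɤ]
/e/ harmonizes with /ɯ/ ([+back]) → [ɤ]
/ø/ harmonizes with /ɯ/ ([+back]) → [o]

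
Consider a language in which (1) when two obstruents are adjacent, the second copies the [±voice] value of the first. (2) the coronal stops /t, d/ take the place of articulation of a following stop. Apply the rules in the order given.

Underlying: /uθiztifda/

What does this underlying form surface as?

[uθizdifta]

Rule 1: /t/ after /z/ (voiced) → [d]
Rule 1: /d/ after /f/ (voiceless) → [t]
After rule 1: uθizdifta
Rule 2: no segment meets the rule's conditions; no change.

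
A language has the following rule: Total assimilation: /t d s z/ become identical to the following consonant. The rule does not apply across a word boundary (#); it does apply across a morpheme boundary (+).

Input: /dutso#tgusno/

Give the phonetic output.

/t/ before /s/ → [s] (total assimilation)
/t/ before /g/ → [g] (total assimilation)
/s/ before /n/ → [n] (total assimilation)

[dusso#ggunno]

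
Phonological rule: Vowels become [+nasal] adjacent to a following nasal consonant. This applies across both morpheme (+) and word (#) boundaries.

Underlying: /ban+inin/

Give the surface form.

/a/ before nasal /n/ → [ã]
/i/ before nasal /n/ → [ĩ]
/i/ before nasal /n/ → [ĩ]

[bãn+ĩnĩn]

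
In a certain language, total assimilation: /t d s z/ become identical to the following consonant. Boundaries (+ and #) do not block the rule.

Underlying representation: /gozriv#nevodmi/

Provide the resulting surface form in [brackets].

/z/ before /r/ → [r] (total assimilation)
/d/ before /m/ → [m] (total assimilation)

[gorriv#nevommi]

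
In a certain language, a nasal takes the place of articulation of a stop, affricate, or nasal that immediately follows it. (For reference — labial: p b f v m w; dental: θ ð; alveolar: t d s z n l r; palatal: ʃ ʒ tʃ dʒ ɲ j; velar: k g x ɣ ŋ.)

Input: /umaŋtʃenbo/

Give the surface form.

[umaɲtʃembo]

/ŋ/ before /tʃ/ (palatal) → [ɲ]
/n/ before /b/ (labial) → [m]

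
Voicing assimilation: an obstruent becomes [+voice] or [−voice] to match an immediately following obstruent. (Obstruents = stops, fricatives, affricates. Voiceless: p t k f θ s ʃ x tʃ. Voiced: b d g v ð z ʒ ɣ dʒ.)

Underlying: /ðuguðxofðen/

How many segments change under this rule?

/ð/ before /x/ (voiceless) → [θ]
/f/ before /ð/ (voiced) → [v]
2 segments change.

2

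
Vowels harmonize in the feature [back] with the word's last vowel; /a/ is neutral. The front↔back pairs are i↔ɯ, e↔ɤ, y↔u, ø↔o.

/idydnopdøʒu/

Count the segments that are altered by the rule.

/i/ harmonizes with /u/ ([+back]) → [ɯ]
/y/ harmonizes with /u/ ([+back]) → [u]
/ø/ harmonizes with /u/ ([+back]) → [o]
3 segments change.

3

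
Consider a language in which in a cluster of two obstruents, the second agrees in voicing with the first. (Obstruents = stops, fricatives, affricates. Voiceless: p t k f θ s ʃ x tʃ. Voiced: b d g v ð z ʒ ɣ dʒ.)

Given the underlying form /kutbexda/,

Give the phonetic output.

/b/ after /t/ (voiceless) → [p]
/d/ after /x/ (voiceless) → [t]

[kutpexta]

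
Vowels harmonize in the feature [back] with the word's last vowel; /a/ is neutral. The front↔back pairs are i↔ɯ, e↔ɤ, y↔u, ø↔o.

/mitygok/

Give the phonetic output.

[mɯtugok]

/i/ harmonizes with /o/ ([+back]) → [ɯ]
/y/ harmonizes with /o/ ([+back]) → [u]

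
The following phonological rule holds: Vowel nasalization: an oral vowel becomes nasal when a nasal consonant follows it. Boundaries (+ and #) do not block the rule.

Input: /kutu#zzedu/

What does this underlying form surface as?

[kutu#zzedu]

no segment meets the rule's conditions; no change.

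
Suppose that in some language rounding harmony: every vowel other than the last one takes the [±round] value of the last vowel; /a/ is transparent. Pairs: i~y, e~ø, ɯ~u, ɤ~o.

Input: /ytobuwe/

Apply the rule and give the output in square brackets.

/y/ harmonizes with /e/ ([-round]) → [i]
/o/ harmonizes with /e/ ([-round]) → [ɤ]
/u/ harmonizes with /e/ ([-round]) → [ɯ]

[itɤbɯwe]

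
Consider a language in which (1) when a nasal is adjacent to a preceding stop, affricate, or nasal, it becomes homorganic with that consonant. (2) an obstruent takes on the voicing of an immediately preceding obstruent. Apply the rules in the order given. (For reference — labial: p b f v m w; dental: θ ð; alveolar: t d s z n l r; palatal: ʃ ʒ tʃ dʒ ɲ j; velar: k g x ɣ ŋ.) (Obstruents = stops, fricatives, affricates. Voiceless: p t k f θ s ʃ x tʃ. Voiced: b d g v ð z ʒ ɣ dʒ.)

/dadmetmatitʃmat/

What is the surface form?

[dadnetnatitʃɲat]

Rule 1: /m/ after /d/ (alveolar) → [n]
Rule 1: /m/ after /t/ (alveolar) → [n]
Rule 1: /m/ after /tʃ/ (palatal) → [ɲ]
After rule 1: dadnetnatitʃɲat
Rule 2: no segment meets the rule's conditions; no change.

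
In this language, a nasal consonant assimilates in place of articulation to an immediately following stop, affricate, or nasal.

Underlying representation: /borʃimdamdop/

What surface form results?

/m/ before /d/ (alveolar) → [n]
/m/ before /d/ (alveolar) → [n]

[borʃindandop]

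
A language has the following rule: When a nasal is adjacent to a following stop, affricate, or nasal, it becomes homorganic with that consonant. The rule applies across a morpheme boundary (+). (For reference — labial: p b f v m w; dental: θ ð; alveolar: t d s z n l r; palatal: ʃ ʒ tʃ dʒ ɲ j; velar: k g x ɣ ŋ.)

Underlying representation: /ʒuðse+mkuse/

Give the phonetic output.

[ʒuðse+ŋkuse]

/m/ before /k/ (velar) → [ŋ]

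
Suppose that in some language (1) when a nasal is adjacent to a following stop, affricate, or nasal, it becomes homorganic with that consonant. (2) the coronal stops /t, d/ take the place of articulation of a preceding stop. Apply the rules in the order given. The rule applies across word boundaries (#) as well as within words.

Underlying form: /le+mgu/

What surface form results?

[le+ŋgu]

Rule 1: /m/ before /g/ (velar) → [ŋ]
After rule 1: le+ŋgu
Rule 2: no segment meets the rule's conditions; no change.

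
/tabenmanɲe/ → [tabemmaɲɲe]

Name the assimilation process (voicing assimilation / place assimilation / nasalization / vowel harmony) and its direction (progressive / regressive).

place assimilation, regressive

/n/→[m] /n/→[ɲ].
Each target copies a feature from the following segment, so the direction is regressive.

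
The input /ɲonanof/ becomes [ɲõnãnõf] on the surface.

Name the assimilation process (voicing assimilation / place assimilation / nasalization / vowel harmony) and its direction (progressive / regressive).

/o/→[õ] /a/→[ã] /o/→[õ].
Each target copies a feature from the preceding segment, so the direction is progressive.

nasalization, progressive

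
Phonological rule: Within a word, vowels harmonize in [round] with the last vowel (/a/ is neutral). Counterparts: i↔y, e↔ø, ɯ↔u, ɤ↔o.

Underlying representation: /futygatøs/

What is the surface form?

[futygatøs]

no segment meets the rule's conditions; no change.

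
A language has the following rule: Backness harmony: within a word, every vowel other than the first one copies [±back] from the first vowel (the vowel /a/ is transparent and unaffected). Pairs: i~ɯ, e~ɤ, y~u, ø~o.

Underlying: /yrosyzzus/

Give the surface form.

[yrøsyzzys]

/o/ harmonizes with /y/ ([-back]) → [ø]
/u/ harmonizes with /y/ ([-back]) → [y]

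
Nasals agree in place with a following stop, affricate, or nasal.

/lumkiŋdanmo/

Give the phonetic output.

[luŋkindammo]

/m/ before /k/ (velar) → [ŋ]
/ŋ/ before /d/ (alveolar) → [n]
/n/ before /m/ (labial) → [m]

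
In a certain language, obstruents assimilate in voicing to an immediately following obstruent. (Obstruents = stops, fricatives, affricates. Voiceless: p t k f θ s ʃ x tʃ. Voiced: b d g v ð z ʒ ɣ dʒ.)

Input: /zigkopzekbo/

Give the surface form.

[zikkobzegbo]

/g/ before /k/ (voiceless) → [k]
/p/ before /z/ (voiced) → [b]
/k/ before /b/ (voiced) → [g]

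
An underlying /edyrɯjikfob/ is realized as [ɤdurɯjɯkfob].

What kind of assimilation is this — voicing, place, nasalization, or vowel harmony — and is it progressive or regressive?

/e/→[ɤ] /y/→[u] /i/→[ɯ].
Vowels agree with the last vowel, so the harmony is regressive.

vowel harmony, regressive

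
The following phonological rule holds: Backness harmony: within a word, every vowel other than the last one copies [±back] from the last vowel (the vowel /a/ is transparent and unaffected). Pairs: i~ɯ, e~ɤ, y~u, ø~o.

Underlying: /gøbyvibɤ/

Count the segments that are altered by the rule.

/ø/ harmonizes with /ɤ/ ([+back]) → [o]
/y/ harmonizes with /ɤ/ ([+back]) → [u]
/i/ harmonizes with /ɤ/ ([+back]) → [ɯ]
3 segments change.

3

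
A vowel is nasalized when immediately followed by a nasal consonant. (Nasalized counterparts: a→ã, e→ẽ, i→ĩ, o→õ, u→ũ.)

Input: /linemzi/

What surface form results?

/i/ before nasal /n/ → [ĩ]
/e/ before nasal /m/ → [ẽ]

[lĩnẽmzi]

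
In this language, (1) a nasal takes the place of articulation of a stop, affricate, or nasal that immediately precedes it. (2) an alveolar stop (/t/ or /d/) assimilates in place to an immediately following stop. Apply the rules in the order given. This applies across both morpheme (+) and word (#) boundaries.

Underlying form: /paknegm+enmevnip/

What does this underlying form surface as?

Rule 1: /n/ after /k/ (velar) → [ŋ]
Rule 1: /m/ after /g/ (velar) → [ŋ]
Rule 1: /m/ after /n/ (alveolar) → [n]
After rule 1: pakŋegŋ+ennevnip
Rule 2: no segment meets the rule's conditions; no change.

[pakŋegŋ+ennevnip]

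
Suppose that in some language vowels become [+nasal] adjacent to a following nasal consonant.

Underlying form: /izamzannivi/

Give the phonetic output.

[izãmzãnnivi]

/a/ before nasal /m/ → [ã]
/a/ before nasal /n/ → [ã]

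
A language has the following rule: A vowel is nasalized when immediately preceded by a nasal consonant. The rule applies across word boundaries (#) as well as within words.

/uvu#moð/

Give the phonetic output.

[uvu#mõð]

/o/ after nasal /m/ → [õ]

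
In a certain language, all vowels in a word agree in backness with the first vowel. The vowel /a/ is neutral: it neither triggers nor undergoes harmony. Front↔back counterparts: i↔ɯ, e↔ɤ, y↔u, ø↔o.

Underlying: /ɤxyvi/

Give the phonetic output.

[ɤxuvɯ]

/y/ harmonizes with /ɤ/ ([+back]) → [u]
/i/ harmonizes with /ɤ/ ([+back]) → [ɯ]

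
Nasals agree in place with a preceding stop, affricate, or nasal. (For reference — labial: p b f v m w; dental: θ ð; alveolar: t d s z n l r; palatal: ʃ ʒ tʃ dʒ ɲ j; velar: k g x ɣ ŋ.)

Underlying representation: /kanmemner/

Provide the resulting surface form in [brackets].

/m/ after /n/ (alveolar) → [n]
/n/ after /m/ (labial) → [m]

[kannemmer]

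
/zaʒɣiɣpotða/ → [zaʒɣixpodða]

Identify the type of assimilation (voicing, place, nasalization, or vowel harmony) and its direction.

/ɣ/→[x] /t/→[d].
Each target copies a feature from the following segment, so the direction is regressive.

voicing assimilation, regressive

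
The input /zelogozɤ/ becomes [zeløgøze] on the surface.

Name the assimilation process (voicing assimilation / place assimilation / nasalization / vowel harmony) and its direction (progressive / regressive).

vowel harmony, progressive

/o/→[ø] /o/→[ø] /ɤ/→[e].
Vowels agree with the first vowel, so the harmony is progressive.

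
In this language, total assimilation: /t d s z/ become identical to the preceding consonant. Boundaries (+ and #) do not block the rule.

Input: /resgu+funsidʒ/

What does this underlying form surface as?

/s/ after /n/ → [n] (total assimilation)

[resgu+funnidʒ]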